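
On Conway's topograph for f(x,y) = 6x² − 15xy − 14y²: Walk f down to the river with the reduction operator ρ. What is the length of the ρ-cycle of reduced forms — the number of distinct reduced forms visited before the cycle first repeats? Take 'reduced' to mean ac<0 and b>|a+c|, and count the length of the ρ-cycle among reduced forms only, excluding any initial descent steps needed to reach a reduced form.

D = 561, ⌊√D⌋ = 23
descent: ρ → (-14,15,6)  [lands on river]
river: ρ → (6,21,-5)
river: ρ → (-5,19,10)
river: ρ → (10,21,-3)
river: ρ → (-3,21,10)
river: ρ → (10,19,-5)
river: ρ → (-5,21,6)
river: ρ → (6,15,-14)
river: ρ → (-14,13,7)
river: ρ → (7,15,-12)
river: ρ → (-12,9,10)
river: ρ → (10,11,-11)
river: ρ → (-11,11,10)
river: ρ → (10,9,-12)
river: ρ → (-12,15,7)
river: ρ → (7,13,-14)
ρ-cycle length = 16 (tail of 1 descent step not counted)

16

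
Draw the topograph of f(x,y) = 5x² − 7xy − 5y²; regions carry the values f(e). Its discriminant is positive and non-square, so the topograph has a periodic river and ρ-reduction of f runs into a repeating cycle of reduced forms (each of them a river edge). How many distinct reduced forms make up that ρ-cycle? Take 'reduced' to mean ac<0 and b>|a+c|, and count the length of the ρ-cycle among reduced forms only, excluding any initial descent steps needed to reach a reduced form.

D = 149, ⌊√D⌋ = 12
descent: ρ → (-5,7,5)  [lands on river]
river: ρ → (5,3,-7)
river: ρ → (-7,11,1)
river: ρ → (1,11,-7)
river: ρ → (-7,3,5)
river: ρ → (5,7,-5)
river: ρ → (-5,3,7)
river: ρ → (7,11,-1)
river: ρ → (-1,11,7)
river: ρ → (7,3,-5)
ρ-cycle length = 10 (tail of 1 descent step not counted)

10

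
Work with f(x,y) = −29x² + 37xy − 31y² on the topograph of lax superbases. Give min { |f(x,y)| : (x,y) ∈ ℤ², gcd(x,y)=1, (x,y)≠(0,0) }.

translate: b→21 (≡-37 mod 58), so (29,-37,31)→(29,21,23)
flip: (29,21,23)→(23,-21,29)
reduced (well bottom): (23,-21,29) with a≤c, −a<b≤a
well minimum |f| = |-23| = 23 (negative-definite)

23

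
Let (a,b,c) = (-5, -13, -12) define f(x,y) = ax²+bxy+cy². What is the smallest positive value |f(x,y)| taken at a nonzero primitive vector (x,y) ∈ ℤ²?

translate: b→3 (≡13 mod 10), so (5,13,12)→(5,3,4)
flip: (5,3,4)→(4,-3,5)
reduced (well bottom): (4,-3,5) with a≤c, −a<b≤a
well minimum |f| = |-4| = 4 (negative-definite)

4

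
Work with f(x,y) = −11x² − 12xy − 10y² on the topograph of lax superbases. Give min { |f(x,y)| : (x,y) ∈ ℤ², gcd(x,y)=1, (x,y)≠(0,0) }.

translate: b→-10 (≡12 mod 22), so (11,12,10)→(11,-10,9)
flip: (11,-10,9)→(9,10,11)
translate: b→-8 (≡10 mod 18), so (9,10,11)→(9,-8,10)
reduced (well bottom): (9,-8,10) with a≤c, −a<b≤a
well minimum |f| = |-9| = 9 (negative-definite)

9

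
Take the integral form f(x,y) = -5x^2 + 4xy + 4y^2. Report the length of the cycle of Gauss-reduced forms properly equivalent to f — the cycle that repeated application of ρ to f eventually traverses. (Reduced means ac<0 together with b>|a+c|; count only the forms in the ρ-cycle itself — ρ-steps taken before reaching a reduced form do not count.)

D = 96, ⌊√D⌋ = 9
river: ρ → (4,4,-5)
river: ρ → (-5,6,3)
river: ρ → (3,6,-5)
river: ρ → (-5,4,4)
ρ-cycle length = 4 (tail of 0 descent steps not counted)

4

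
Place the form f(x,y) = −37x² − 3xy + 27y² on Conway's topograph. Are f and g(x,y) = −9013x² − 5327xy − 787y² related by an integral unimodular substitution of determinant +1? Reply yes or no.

D₁ = 4005, D₂ = 4005
river cycle of f (length 6): (27, 57, -7), (-7, 55, 35), (35, 15, -27), (-27, 39, 23), (23, 53, -13), (-13, 51, 27)
river cycle of g (length 6): (-7, 55, 35), (35, 15, -27), (-27, 39, 23), (23, 53, -13), (-13, 51, 27), (27, 57, -7)
cycles coincide ⇒ equivalent

yes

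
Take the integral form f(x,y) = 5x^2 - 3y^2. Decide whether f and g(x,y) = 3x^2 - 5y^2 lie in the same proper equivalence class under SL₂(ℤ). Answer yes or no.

D₁ = 60, D₂ = 60
river cycle of f (length 2): (-3, 6, 2), (2, 6, -3)
river cycle of g (length 2): (3, 6, -2), (-2, 6, 3)
cycles differ ⇒ inequivalent

no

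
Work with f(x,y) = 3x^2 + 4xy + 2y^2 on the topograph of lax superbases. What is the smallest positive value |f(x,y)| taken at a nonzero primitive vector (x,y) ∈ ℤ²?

translate: b→-2 (≡4 mod 6), so (3,4,2)→(3,-2,1)
flip: (3,-2,1)→(1,2,3)
translate: b→0 (≡2 mod 2), so (1,2,3)→(1,0,2)
reduced (well bottom): (1,0,2) with a≤c, −a<b≤a
well minimum = a = 1

1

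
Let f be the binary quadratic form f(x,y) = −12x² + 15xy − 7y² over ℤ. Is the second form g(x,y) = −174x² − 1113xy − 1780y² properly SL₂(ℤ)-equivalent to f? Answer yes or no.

D₁ = -111, D₂ = -111
f is negative-definite; reduce −f:
−f: translate: b→9 (≡-15 mod 24), so (12,-15,7)→(12,9,4)
−f: flip: (12,9,4)→(4,-9,12)
−f: translate: b→-1 (≡-9 mod 8), so (4,-9,12)→(4,-1,7)
−f: reduced (well bottom): (4,-1,7) with a≤c, −a<b≤a
flip sign back: reduced form of f is (-4,1,-7)
g is negative-definite; reduce −g:
−g: translate: b→69 (≡1113 mod 348), so (174,1113,1780)→(174,69,7)
−g: flip: (174,69,7)→(7,-69,174)
−g: translate: b→1 (≡-69 mod 14), so (7,-69,174)→(7,1,4)
−g: flip: (7,1,4)→(4,-1,7)
−g: reduced (well bottom): (4,-1,7) with a≤c, −a<b≤a
flip sign back: reduced form of g is (-4,1,-7)
reduced forms (-4, 1, -7) vs (-4, 1, -7) ⇒ equivalent

yes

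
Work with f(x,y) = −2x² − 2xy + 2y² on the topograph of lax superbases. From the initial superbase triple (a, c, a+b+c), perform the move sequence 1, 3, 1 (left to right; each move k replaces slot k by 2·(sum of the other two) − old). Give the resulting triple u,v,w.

start (-2,2,-2) = (f(1,0),f(0,1),f(1,1))
replace slot 1: 2·(2+(-2)) − (-2) = 2 → (2,2,-2)
replace slot 3: 2·(2+2) − (-2) = 10 → (2,2,10)
replace slot 1: 2·(2+10) − 2 = 22 → (22,2,10)

22,2,10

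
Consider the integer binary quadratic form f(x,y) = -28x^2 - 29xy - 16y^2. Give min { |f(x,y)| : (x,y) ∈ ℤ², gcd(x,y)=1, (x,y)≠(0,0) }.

translate: b→-27 (≡29 mod 56), so (28,29,16)→(28,-27,15)
flip: (28,-27,15)→(15,27,28)
translate: b→-3 (≡27 mod 30), so (15,27,28)→(15,-3,16)
reduced (well bottom): (15,-3,16) with a≤c, −a<b≤a
well minimum |f| = |-15| = 15 (negative-definite)

15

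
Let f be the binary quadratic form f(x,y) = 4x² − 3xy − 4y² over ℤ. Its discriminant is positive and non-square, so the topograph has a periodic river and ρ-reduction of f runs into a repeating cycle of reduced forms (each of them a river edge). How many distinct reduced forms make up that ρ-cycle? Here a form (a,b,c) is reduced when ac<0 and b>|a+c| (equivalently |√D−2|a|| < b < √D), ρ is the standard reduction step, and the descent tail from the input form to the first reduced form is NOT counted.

D = 73, ⌊√D⌋ = 8
descent: ρ → (-4,3,4)  [lands on river]
river: ρ → (4,5,-3)
river: ρ → (-3,7,2)
river: ρ → (2,5,-6)
river: ρ → (-6,7,1)
river: ρ → (1,7,-6)
river: ρ → (-6,5,2)
river: ρ → (2,7,-3)
river: ρ → (-3,5,4)
river: ρ → (4,3,-4)
river: ρ → (-4,5,3)
river: ρ → (3,7,-2)
river: ρ → (-2,5,6)
river: ρ → (6,7,-1)
river: ρ → (-1,7,6)
river: ρ → (6,5,-2)
river: ρ → (-2,7,3)
river: ρ → (3,5,-4)
ρ-cycle length = 18 (tail of 1 descent step not counted)

18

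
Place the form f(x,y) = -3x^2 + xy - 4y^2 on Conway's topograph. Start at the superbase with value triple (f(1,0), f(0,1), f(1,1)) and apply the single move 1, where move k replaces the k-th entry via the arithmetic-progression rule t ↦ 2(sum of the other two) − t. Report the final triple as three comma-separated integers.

start (-3,-4,-6) = (f(1,0),f(0,1),f(1,1))
replace slot 1: 2·((-4)+(-6)) − (-3) = -17 → (-17,-4,-6)

-17,-4,-6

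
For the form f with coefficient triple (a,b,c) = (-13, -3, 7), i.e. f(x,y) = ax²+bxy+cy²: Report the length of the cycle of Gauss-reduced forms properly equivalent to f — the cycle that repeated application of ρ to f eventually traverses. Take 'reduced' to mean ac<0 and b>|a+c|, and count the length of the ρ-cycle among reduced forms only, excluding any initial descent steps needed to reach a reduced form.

D = 373, ⌊√D⌋ = 19
descent: ρ → (7,17,-3)  [lands on river]
river: ρ → (-3,19,1)
river: ρ → (1,19,-3)
river: ρ → (-3,17,7)
river: ρ → (7,11,-9)
river: ρ → (-9,7,9)
river: ρ → (9,11,-7)
river: ρ → (-7,17,3)
river: ρ → (3,19,-1)
river: ρ → (-1,19,3)
river: ρ → (3,17,-7)
river: ρ → (-7,11,9)
river: ρ → (9,7,-9)
river: ρ → (-9,11,7)
ρ-cycle length = 14 (tail of 1 descent step not counted)

14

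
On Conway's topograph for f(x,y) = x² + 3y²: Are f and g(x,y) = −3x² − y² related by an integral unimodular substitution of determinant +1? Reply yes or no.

D₁ = -12, D₂ = -12
f: reduced (well bottom): (1,0,3) with a≤c, −a<b≤a
g is negative-definite; reduce −g:
−g: flip: (3,0,1)→(1,0,3)
−g: reduced (well bottom): (1,0,3) with a≤c, −a<b≤a
flip sign back: reduced form of g is (-1,0,-3)
reduced forms (1, 0, 3) vs (-1, 0, -3) ⇒ inequivalent

no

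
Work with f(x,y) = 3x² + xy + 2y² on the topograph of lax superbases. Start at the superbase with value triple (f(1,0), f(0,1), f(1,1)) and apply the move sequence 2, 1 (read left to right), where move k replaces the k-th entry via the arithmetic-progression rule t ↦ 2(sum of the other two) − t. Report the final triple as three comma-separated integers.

start (3,2,6) = (f(1,0),f(0,1),f(1,1))
replace slot 2: 2·(3+6) − 2 = 16 → (3,16,6)
replace slot 1: 2·(16+6) − 3 = 41 → (41,16,6)

41,16,6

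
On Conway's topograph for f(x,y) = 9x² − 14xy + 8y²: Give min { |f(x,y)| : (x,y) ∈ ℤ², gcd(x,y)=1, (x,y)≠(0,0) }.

translate: b→4 (≡-14 mod 18), so (9,-14,8)→(9,4,3)
flip: (9,4,3)→(3,-4,9)
translate: b→2 (≡-4 mod 6), so (3,-4,9)→(3,2,8)
reduced (well bottom): (3,2,8) with a≤c, −a<b≤a
well minimum = a = 3

3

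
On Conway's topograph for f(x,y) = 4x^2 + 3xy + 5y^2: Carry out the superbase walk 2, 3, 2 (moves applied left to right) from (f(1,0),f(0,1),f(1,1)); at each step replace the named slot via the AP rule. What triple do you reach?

start (4,5,12) = (f(1,0),f(0,1),f(1,1))
replace slot 2: 2·(4+12) − 5 = 27 → (4,27,12)
replace slot 3: 2·(4+27) − 12 = 50 → (4,27,50)
replace slot 2: 2·(4+50) − 27 = 81 → (4,81,50)

4,81,50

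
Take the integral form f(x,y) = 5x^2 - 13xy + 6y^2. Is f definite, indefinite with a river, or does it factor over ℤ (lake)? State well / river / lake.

D = b²−4ac = (-13)² − 4·5·6 = 49
D = 7² is a perfect square ⇒ form factors over ℤ ⇒ lakes

lake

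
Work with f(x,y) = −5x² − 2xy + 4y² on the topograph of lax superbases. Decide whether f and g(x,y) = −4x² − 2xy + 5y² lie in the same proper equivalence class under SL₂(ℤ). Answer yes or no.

D₁ = 84, D₂ = 84
river cycle of f (length 6): (4, 2, -5), (-5, 8, 1), (1, 8, -5), (-5, 2, 4), (4, 6, -3), (-3, 6, 4)
river cycle of g (length 6): (5, 2, -4), (-4, 6, 3), (3, 6, -4), (-4, 2, 5), (5, 8, -1), (-1, 8, 5)
cycles differ ⇒ inequivalent

no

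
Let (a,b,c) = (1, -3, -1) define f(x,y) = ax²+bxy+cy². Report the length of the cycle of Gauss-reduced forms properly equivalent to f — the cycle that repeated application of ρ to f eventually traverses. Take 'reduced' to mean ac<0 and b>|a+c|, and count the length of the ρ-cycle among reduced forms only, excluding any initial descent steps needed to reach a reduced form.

D = 13, ⌊√D⌋ = 3
descent: ρ → (-1,3,1)  [lands on river]
river: ρ → (1,3,-1)
ρ-cycle length = 2 (tail of 1 descent step not counted)

2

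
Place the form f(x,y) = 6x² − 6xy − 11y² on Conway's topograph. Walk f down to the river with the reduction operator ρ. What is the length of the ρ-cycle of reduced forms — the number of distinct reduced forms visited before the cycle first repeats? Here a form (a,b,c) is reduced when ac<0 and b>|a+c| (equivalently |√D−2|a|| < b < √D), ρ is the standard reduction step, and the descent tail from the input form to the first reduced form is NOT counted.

D = 300, ⌊√D⌋ = 17
descent: ρ → (-11,6,6)  [lands on river]
river: ρ → (6,6,-11)
river: ρ → (-11,16,1)
river: ρ → (1,16,-11)
ρ-cycle length = 4 (tail of 1 descent step not counted)

4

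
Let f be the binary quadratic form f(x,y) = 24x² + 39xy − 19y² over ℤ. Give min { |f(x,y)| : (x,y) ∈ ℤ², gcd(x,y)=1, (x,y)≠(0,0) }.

river: ρ → (-19,37,26)
river: ρ → (26,15,-30)
river: ρ → (-30,45,11)
river: ρ → (11,43,-34)
river: ρ → (-34,25,20)
river: ρ → (20,55,-4)
river: ρ → (-4,57,6)
river: ρ → (6,51,-31)
river: ρ → (-31,11,26)
river: ρ → (26,41,-16)
river: ρ → (-16,55,5)
river: ρ → (5,55,-16)
river: ρ → (-16,41,26)
river: ρ → (26,11,-31)
river: ρ → (-31,51,6)
river: ρ → (6,57,-4)
river: ρ → (-4,55,20)
river: ρ → (20,25,-34)
river: ρ → (-34,43,11)
river: ρ → (11,45,-30)
river: ρ → (-30,15,26)
river: ρ → (26,37,-19)
river: ρ → (-19,39,24)
river: ρ → (24,57,-1)
river: ρ → (-1,57,24)
river: ρ → (24,39,-19)
closes: descent 0, river 26
min |a| on river = 1

1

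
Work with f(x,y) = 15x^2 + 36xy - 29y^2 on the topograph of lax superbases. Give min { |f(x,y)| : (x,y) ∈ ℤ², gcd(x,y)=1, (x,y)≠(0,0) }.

river: ρ → (-29,22,22)
river: ρ → (22,22,-29)
river: ρ → (-29,36,15)
river: ρ → (15,54,-2)
river: ρ → (-2,54,15)
river: ρ → (15,36,-29)
closes: descent 0, river 6
min |a| on river = 2

2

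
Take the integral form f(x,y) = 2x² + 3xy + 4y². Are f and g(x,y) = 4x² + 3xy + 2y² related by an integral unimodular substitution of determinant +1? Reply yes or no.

D₁ = -23, D₂ = -23
f: translate: b→-1 (≡3 mod 4), so (2,3,4)→(2,-1,3)
f: reduced (well bottom): (2,-1,3) with a≤c, −a<b≤a
g: flip: (4,3,2)→(2,-3,4)
g: translate: b→1 (≡-3 mod 4), so (2,-3,4)→(2,1,3)
g: reduced (well bottom): (2,1,3) with a≤c, −a<b≤a
reduced forms (2, -1, 3) vs (2, 1, 3) ⇒ inequivalent

no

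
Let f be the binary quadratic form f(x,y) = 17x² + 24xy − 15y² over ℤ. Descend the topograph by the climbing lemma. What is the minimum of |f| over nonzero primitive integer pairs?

river: ρ → (-15,36,5)
river: ρ → (5,34,-22)
river: ρ → (-22,10,17)
river: ρ → (17,24,-15)
closes: descent 0, river 4
min |a| on river = 5

5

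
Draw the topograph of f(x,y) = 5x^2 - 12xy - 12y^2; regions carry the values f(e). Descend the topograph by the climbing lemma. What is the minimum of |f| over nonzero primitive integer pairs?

descent: ρ → (-12,12,5)  [lands on river]
river: ρ → (5,18,-3)
river: ρ → (-3,18,5)
river: ρ → (5,12,-12)
closes: descent 1, river 4
min |a| on river = 3

3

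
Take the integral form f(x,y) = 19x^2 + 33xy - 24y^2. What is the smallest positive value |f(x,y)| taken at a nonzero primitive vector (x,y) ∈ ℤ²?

river: ρ → (-24,15,28)
river: ρ → (28,41,-11)
river: ρ → (-11,47,16)
river: ρ → (16,49,-8)
river: ρ → (-8,47,22)
river: ρ → (22,41,-14)
river: ρ → (-14,43,19)
river: ρ → (19,33,-24)
closes: descent 0, river 8
min |a| on river = 8

8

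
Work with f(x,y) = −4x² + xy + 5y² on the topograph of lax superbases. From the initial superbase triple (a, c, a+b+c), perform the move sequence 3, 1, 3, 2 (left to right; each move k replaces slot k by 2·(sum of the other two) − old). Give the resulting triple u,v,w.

start (-4,5,2) = (f(1,0),f(0,1),f(1,1))
replace slot 3: 2·((-4)+5) − 2 = 0 → (-4,5,0)
replace slot 1: 2·(5+0) − (-4) = 14 → (14,5,0)
replace slot 3: 2·(14+5) − 0 = 38 → (14,5,38)
replace slot 2: 2·(14+38) − 5 = 99 → (14,99,38)

14,99,38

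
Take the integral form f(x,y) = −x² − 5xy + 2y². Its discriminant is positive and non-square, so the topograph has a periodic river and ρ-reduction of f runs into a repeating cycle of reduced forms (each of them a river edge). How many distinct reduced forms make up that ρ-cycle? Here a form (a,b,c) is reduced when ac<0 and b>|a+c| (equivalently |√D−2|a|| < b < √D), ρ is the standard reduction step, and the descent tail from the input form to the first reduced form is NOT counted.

D = 33, ⌊√D⌋ = 5
descent: ρ → (2,5,-1)  [lands on river]
river: ρ → (-1,5,2)
river: ρ → (2,3,-3)
river: ρ → (-3,3,2)
ρ-cycle length = 4 (tail of 1 descent step not counted)

4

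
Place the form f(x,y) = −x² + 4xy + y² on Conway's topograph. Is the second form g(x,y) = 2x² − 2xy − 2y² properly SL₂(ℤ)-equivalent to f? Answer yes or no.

D₁ = 20, D₂ = 20
river cycle of f (length 2): (1, 4, -1), (-1, 4, 1)
river cycle of g (length 2): (-2, 2, 2), (2, 2, -2)
cycles differ ⇒ inequivalent

no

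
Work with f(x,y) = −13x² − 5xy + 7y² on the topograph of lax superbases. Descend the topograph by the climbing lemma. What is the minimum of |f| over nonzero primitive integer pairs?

descent: ρ → (7,19,-1)  [lands on river]
river: ρ → (-1,19,7)
river: ρ → (7,9,-11)
river: ρ → (-11,13,5)
river: ρ → (5,17,-5)
river: ρ → (-5,13,11)
river: ρ → (11,9,-7)
river: ρ → (-7,19,1)
river: ρ → (1,19,-7)
river: ρ → (-7,9,11)
river: ρ → (11,13,-5)
river: ρ → (-5,17,5)
river: ρ → (5,13,-11)
river: ρ → (-11,9,7)
closes: descent 1, river 14
min |a| on river = 1

1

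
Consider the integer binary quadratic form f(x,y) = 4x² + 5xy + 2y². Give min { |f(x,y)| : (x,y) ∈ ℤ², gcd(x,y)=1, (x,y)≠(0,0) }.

translate: b→-3 (≡5 mod 8), so (4,5,2)→(4,-3,1)
flip: (4,-3,1)→(1,3,4)
translate: b→1 (≡3 mod 2), so (1,3,4)→(1,1,2)
reduced (well bottom): (1,1,2) with a≤c, −a<b≤a
well minimum = a = 1

1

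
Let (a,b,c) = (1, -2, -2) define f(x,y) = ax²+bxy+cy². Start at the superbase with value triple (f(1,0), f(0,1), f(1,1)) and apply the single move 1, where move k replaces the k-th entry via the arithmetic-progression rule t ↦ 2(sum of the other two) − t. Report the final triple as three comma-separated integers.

start (1,-2,-3) = (f(1,0),f(0,1),f(1,1))
replace slot 1: 2·((-2)+(-3)) − 1 = -11 → (-11,-2,-3)

-11,-2,-3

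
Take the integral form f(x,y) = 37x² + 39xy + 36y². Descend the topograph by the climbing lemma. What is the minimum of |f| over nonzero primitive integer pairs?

translate: b→-35 (≡39 mod 74), so (37,39,36)→(37,-35,34)
flip: (37,-35,34)→(34,35,37)
translate: b→-33 (≡35 mod 68), so (34,35,37)→(34,-33,36)
reduced (well bottom): (34,-33,36) with a≤c, −a<b≤a
well minimum = a = 34

34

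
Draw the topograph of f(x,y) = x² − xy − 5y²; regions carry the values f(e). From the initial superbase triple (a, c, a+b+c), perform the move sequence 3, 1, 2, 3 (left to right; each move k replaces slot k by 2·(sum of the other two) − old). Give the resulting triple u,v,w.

start (1,-5,-5) = (f(1,0),f(0,1),f(1,1))
replace slot 3: 2·(1+(-5)) − (-5) = -3 → (1,-5,-3)
replace slot 1: 2·((-5)+(-3)) − 1 = -17 → (-17,-5,-3)
replace slot 2: 2·((-17)+(-3)) − (-5) = -35 → (-17,-35,-3)
replace slot 3: 2·((-17)+(-35)) − (-3) = -101 → (-17,-35,-101)

-17,-35,-101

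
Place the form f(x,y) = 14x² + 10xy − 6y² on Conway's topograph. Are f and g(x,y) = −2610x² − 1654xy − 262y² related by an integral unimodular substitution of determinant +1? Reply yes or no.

D₁ = 436, D₂ = 436
river cycle of f (length 14): (-6, 14, 10), (10, 6, -10), (-10, 14, 6), (6, 10, -14), (-14, 18, 2), (2, 18, -14), (-14, 10, 6), (6, 14, -10), (-10, 6, 10), (10, 14, -6), … (4 more)
river cycle of g (length 14): (-6, 14, 10), (10, 6, -10), (-10, 14, 6), (6, 10, -14), (-14, 18, 2), (2, 18, -14), (-14, 10, 6), (6, 14, -10), (-10, 6, 10), (10, 14, -6), … (4 more)
cycles coincide ⇒ equivalent

yes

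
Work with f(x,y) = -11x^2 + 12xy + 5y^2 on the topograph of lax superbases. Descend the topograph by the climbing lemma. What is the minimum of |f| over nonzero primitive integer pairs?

river: ρ → (5,18,-2)
river: ρ → (-2,18,5)
river: ρ → (5,12,-11)
river: ρ → (-11,10,6)
river: ρ → (6,14,-7)
river: ρ → (-7,14,6)
river: ρ → (6,10,-11)
river: ρ → (-11,12,5)
closes: descent 0, river 8
min |a| on river = 2

2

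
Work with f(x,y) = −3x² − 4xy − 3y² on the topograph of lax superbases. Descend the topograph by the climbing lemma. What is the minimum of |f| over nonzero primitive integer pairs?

translate: b→-2 (≡4 mod 6), so (3,4,3)→(3,-2,2)
flip: (3,-2,2)→(2,2,3)
reduced (well bottom): (2,2,3) with a≤c, −a<b≤a
well minimum |f| = |-2| = 2 (negative-definite)

2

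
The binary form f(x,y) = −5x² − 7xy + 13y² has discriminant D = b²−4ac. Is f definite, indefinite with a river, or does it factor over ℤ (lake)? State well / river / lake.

D = b²−4ac = (-7)² − 4·(-5)·13 = 309
D > 0 non-square ⇒ indefinite ⇒ periodic river

river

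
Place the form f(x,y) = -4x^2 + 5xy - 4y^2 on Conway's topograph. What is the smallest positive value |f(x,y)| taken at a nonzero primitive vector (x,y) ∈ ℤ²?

translate: b→3 (≡-5 mod 8), so (4,-5,4)→(4,3,3)
flip: (4,3,3)→(3,-3,4)
translate: b→3 (≡-3 mod 6), so (3,-3,4)→(3,3,4)
reduced (well bottom): (3,3,4) with a≤c, −a<b≤a
well minimum |f| = |-3| = 3 (negative-definite)

3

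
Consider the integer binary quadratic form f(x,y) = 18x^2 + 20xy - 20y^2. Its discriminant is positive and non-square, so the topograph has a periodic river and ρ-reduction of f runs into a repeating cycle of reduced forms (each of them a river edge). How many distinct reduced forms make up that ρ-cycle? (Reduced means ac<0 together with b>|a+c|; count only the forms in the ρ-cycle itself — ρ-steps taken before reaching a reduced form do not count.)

D = 1840, ⌊√D⌋ = 42
river: ρ → (-20,20,18)
river: ρ → (18,16,-22)
river: ρ → (-22,28,12)
river: ρ → (12,20,-30)
river: ρ → (-30,40,2)
river: ρ → (2,40,-30)
river: ρ → (-30,20,12)
river: ρ → (12,28,-22)
river: ρ → (-22,16,18)
river: ρ → (18,20,-20)
ρ-cycle length = 10 (tail of 0 descent steps not counted)

10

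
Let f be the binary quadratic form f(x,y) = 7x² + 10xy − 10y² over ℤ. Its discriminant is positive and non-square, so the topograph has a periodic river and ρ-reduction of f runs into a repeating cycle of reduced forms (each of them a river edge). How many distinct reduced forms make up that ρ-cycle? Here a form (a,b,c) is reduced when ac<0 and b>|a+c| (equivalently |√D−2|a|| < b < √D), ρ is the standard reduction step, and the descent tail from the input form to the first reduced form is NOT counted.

D = 380, ⌊√D⌋ = 19
river: ρ → (-10,10,7)
river: ρ → (7,18,-2)
river: ρ → (-2,18,7)
river: ρ → (7,10,-10)
ρ-cycle length = 4 (tail of 0 descent steps not counted)

4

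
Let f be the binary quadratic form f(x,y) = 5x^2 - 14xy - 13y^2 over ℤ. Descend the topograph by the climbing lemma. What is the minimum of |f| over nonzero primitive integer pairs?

descent: ρ → (-13,14,5)  [lands on river]
river: ρ → (5,16,-10)
river: ρ → (-10,4,11)
river: ρ → (11,18,-3)
river: ρ → (-3,18,11)
river: ρ → (11,4,-10)
river: ρ → (-10,16,5)
river: ρ → (5,14,-13)
river: ρ → (-13,12,6)
river: ρ → (6,12,-13)
closes: descent 1, river 10
min |a| on river = 3

3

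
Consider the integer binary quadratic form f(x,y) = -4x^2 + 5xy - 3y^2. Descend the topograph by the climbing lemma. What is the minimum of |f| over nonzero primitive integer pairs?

translate: b→3 (≡-5 mod 8), so (4,-5,3)→(4,3,2)
flip: (4,3,2)→(2,-3,4)
translate: b→1 (≡-3 mod 4), so (2,-3,4)→(2,1,3)
reduced (well bottom): (2,1,3) with a≤c, −a<b≤a
well minimum |f| = |-2| = 2 (negative-definite)

2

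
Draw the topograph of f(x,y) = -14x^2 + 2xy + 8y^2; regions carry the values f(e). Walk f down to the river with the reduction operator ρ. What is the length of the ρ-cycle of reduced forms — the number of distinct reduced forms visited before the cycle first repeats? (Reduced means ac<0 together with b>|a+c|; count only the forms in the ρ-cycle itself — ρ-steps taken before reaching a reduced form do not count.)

D = 452, ⌊√D⌋ = 21
descent: ρ → (8,14,-8)  [lands on river]
river: ρ → (-8,18,4)
river: ρ → (4,14,-16)
river: ρ → (-16,18,2)
river: ρ → (2,18,-16)
river: ρ → (-16,14,4)
river: ρ → (4,18,-8)
river: ρ → (-8,14,8)
river: ρ → (8,18,-4)
river: ρ → (-4,14,16)
river: ρ → (16,18,-2)
river: ρ → (-2,18,16)
river: ρ → (16,14,-4)
river: ρ → (-4,18,8)
ρ-cycle length = 14 (tail of 1 descent step not counted)

14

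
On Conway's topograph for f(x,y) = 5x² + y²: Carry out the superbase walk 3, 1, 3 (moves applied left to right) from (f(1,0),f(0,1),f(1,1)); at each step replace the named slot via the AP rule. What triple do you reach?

start (5,1,6) = (f(1,0),f(0,1),f(1,1))
replace slot 3: 2·(5+1) − 6 = 6 → (5,1,6)
replace slot 1: 2·(1+6) − 5 = 9 → (9,1,6)
replace slot 3: 2·(9+1) − 6 = 14 → (9,1,14)

9,1,14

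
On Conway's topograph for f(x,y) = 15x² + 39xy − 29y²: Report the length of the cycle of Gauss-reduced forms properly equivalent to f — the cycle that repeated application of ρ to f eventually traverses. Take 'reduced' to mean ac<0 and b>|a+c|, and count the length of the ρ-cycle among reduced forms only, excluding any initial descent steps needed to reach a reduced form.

D = 3261, ⌊√D⌋ = 57
river: ρ → (-29,19,25)
river: ρ → (25,31,-23)
river: ρ → (-23,15,33)
river: ρ → (33,51,-5)
river: ρ → (-5,49,43)
river: ρ → (43,37,-11)
river: ρ → (-11,51,15)
river: ρ → (15,39,-29)
ρ-cycle length = 8 (tail of 0 descent steps not counted)

8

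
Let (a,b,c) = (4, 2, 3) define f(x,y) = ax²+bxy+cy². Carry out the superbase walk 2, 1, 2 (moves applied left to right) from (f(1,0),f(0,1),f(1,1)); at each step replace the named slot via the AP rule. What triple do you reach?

start (4,3,9) = (f(1,0),f(0,1),f(1,1))
replace slot 2: 2·(4+9) − 3 = 23 → (4,23,9)
replace slot 1: 2·(23+9) − 4 = 60 → (60,23,9)
replace slot 2: 2·(60+9) − 23 = 115 → (60,115,9)

60,115,9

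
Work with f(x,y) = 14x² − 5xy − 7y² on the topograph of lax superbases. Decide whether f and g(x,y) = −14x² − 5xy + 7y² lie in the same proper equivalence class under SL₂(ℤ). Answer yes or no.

D₁ = 417, D₂ = 417
river cycle of f (length 18): (-7, 19, 2), (2, 17, -16), (-16, 15, 3), (3, 15, -16), (-16, 17, 2), (2, 19, -7), (-7, 9, 12), (12, 15, -4), (-4, 17, 8), (8, 15, -6), … (8 more)
river cycle of g (length 18): (7, 19, -2), (-2, 17, 16), (16, 15, -3), (-3, 15, 16), (16, 17, -2), (-2, 19, 7), (7, 9, -12), (-12, 15, 4), (4, 17, -8), (-8, 15, 6), … (8 more)
cycles differ ⇒ inequivalent

no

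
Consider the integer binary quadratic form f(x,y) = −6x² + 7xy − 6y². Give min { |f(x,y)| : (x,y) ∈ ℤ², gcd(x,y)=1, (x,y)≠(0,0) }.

translate: b→5 (≡-7 mod 12), so (6,-7,6)→(6,5,5)
flip: (6,5,5)→(5,-5,6)
translate: b→5 (≡-5 mod 10), so (5,-5,6)→(5,5,6)
reduced (well bottom): (5,5,6) with a≤c, −a<b≤a
well minimum |f| = |-5| = 5 (negative-definite)

5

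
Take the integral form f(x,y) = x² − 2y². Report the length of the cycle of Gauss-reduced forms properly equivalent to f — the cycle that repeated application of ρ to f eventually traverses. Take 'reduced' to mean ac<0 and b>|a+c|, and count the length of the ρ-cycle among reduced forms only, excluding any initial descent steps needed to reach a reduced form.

D = 8, ⌊√D⌋ = 2
descent: ρ → (-2,0,1)
descent: ρ → (1,2,-1)  [lands on river]
river: ρ → (-1,2,1)
ρ-cycle length = 2 (tail of 2 descent steps not counted)

2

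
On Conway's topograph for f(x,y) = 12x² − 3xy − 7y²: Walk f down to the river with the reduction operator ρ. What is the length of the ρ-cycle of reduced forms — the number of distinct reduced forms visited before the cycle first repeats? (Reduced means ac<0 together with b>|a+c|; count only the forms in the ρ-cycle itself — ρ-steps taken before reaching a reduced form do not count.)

D = 345, ⌊√D⌋ = 18
descent: ρ → (-7,17,2)  [lands on river]
river: ρ → (2,15,-15)
river: ρ → (-15,15,2)
river: ρ → (2,17,-7)
river: ρ → (-7,11,8)
river: ρ → (8,5,-10)
river: ρ → (-10,15,3)
river: ρ → (3,15,-10)
river: ρ → (-10,5,8)
river: ρ → (8,11,-7)
ρ-cycle length = 10 (tail of 1 descent step not counted)

10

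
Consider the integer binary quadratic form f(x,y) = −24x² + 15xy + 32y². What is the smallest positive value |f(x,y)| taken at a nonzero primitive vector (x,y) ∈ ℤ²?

river: ρ → (32,49,-7)
river: ρ → (-7,49,32)
river: ρ → (32,15,-24)
river: ρ → (-24,33,23)
river: ρ → (23,13,-34)
river: ρ → (-34,55,2)
river: ρ → (2,57,-6)
river: ρ → (-6,51,29)
river: ρ → (29,7,-28)
river: ρ → (-28,49,8)
river: ρ → (8,47,-34)
river: ρ → (-34,21,21)
river: ρ → (21,21,-34)
river: ρ → (-34,47,8)
river: ρ → (8,49,-28)
river: ρ → (-28,7,29)
river: ρ → (29,51,-6)
river: ρ → (-6,57,2)
river: ρ → (2,55,-34)
river: ρ → (-34,13,23)
river: ρ → (23,33,-24)
river: ρ → (-24,15,32)
closes: descent 0, river 22
min |a| on river = 2

2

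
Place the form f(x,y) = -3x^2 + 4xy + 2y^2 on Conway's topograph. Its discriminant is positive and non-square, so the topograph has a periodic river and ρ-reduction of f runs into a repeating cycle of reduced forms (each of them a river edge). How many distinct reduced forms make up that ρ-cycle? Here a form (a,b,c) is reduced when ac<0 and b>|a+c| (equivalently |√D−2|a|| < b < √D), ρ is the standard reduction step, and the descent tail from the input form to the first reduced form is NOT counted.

D = 40, ⌊√D⌋ = 6
river: ρ → (2,4,-3)
river: ρ → (-3,2,3)
river: ρ → (3,4,-2)
river: ρ → (-2,4,3)
river: ρ → (3,2,-3)
river: ρ → (-3,4,2)
ρ-cycle length = 6 (tail of 0 descent steps not counted)

6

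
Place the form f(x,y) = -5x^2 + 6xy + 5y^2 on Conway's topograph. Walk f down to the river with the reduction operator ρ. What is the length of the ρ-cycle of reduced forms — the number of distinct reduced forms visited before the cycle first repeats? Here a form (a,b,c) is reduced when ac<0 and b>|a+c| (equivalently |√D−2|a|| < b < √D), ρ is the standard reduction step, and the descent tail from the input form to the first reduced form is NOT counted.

D = 136, ⌊√D⌋ = 11
river: ρ → (5,4,-6)
river: ρ → (-6,8,3)
river: ρ → (3,10,-3)
river: ρ → (-3,8,6)
river: ρ → (6,4,-5)
river: ρ → (-5,6,5)
ρ-cycle length = 6 (tail of 0 descent steps not counted)

6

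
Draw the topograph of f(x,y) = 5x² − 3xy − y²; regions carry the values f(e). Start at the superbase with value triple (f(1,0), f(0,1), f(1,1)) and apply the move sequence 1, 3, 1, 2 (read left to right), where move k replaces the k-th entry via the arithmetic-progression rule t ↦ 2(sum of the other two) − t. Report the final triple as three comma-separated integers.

start (5,-1,1) = (f(1,0),f(0,1),f(1,1))
replace slot 1: 2·((-1)+1) − 5 = -5 → (-5,-1,1)
replace slot 3: 2·((-5)+(-1)) − 1 = -13 → (-5,-1,-13)
replace slot 1: 2·((-1)+(-13)) − (-5) = -23 → (-23,-1,-13)
replace slot 2: 2·((-23)+(-13)) − (-1) = -71 → (-23,-71,-13)

-23,-71,-13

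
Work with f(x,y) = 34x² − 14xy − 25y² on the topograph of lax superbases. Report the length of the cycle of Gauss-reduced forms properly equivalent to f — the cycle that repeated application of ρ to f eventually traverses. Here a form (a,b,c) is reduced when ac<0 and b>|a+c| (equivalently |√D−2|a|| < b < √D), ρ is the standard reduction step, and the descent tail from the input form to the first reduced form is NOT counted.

D = 3596, ⌊√D⌋ = 59
descent: ρ → (-25,14,34)  [lands on river]
river: ρ → (34,54,-5)
river: ρ → (-5,56,23)
river: ρ → (23,36,-25)
ρ-cycle length = 4 (tail of 1 descent step not counted)

4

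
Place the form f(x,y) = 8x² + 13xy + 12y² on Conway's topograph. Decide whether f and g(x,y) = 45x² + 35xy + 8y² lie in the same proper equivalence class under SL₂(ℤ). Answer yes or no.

D₁ = -215, D₂ = -215
f: translate: b→-3 (≡13 mod 16), so (8,13,12)→(8,-3,7)
f: flip: (8,-3,7)→(7,3,8)
f: reduced (well bottom): (7,3,8) with a≤c, −a<b≤a
g: flip: (45,35,8)→(8,-35,45)
g: translate: b→-3 (≡-35 mod 16), so (8,-35,45)→(8,-3,7)
g: flip: (8,-3,7)→(7,3,8)
g: reduced (well bottom): (7,3,8) with a≤c, −a<b≤a
reduced forms (7, 3, 8) vs (7, 3, 8) ⇒ equivalent

yes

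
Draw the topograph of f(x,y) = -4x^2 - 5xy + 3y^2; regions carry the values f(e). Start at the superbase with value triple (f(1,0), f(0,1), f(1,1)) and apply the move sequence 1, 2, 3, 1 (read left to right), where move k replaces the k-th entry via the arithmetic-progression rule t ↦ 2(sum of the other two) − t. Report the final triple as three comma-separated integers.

start (-4,3,-6) = (f(1,0),f(0,1),f(1,1))
replace slot 1: 2·(3+(-6)) − (-4) = -2 → (-2,3,-6)
replace slot 2: 2·((-2)+(-6)) − 3 = -19 → (-2,-19,-6)
replace slot 3: 2·((-2)+(-19)) − (-6) = -36 → (-2,-19,-36)
replace slot 1: 2·((-19)+(-36)) − (-2) = -108 → (-108,-19,-36)

-108,-19,-36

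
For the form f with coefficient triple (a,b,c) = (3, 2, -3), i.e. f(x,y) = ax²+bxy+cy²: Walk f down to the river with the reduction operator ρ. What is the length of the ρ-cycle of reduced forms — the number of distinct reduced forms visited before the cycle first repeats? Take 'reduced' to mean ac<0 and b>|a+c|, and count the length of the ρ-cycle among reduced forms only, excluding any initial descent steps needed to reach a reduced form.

D = 40, ⌊√D⌋ = 6
river: ρ → (-3,4,2)
river: ρ → (2,4,-3)
river: ρ → (-3,2,3)
river: ρ → (3,4,-2)
river: ρ → (-2,4,3)
river: ρ → (3,2,-3)
ρ-cycle length = 6 (tail of 0 descent steps not counted)

6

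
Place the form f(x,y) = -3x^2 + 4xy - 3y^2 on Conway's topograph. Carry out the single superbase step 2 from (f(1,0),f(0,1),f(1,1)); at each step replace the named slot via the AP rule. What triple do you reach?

start (-3,-3,-2) = (f(1,0),f(0,1),f(1,1))
replace slot 2: 2·((-3)+(-2)) − (-3) = -7 → (-3,-7,-2)

-3,-7,-2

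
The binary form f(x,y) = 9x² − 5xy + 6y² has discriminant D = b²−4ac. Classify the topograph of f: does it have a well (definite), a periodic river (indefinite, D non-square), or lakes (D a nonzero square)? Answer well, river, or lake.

D = b²−4ac = (-5)² − 4·9·6 = -191
D < 0 ⇒ definite ⇒ every region one sign ⇒ single well

well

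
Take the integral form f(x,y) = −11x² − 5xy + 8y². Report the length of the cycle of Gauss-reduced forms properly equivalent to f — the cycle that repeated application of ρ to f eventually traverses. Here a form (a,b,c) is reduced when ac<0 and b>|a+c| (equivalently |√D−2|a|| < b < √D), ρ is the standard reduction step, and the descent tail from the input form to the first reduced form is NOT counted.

D = 377, ⌊√D⌋ = 19
descent: ρ → (8,5,-11)  [lands on river]
river: ρ → (-11,17,2)
river: ρ → (2,19,-2)
river: ρ → (-2,17,11)
river: ρ → (11,5,-8)
river: ρ → (-8,11,8)
ρ-cycle length = 6 (tail of 1 descent step not counted)

6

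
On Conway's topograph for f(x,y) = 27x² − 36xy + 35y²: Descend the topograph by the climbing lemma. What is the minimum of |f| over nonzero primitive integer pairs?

translate: b→18 (≡-36 mod 54), so (27,-36,35)→(27,18,26)
flip: (27,18,26)→(26,-18,27)
reduced (well bottom): (26,-18,27) with a≤c, −a<b≤a
well minimum = a = 26

26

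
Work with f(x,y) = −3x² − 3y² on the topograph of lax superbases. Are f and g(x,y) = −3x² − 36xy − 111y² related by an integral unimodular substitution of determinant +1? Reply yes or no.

D₁ = -36, D₂ = -36
f is negative-definite; reduce −f:
−f: reduced (well bottom): (3,0,3) with a≤c, −a<b≤a
flip sign back: reduced form of f is (-3,0,-3)
g is negative-definite; reduce −g:
−g: translate: b→0 (≡36 mod 6), so (3,36,111)→(3,0,3)
−g: reduced (well bottom): (3,0,3) with a≤c, −a<b≤a
flip sign back: reduced form of g is (-3,0,-3)
reduced forms (-3, 0, -3) vs (-3, 0, -3) ⇒ equivalent

yes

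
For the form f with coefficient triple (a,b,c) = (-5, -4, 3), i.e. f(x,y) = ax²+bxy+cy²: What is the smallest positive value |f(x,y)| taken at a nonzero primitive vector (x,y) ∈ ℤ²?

descent: ρ → (3,4,-5)  [lands on river]
river: ρ → (-5,6,2)
river: ρ → (2,6,-5)
river: ρ → (-5,4,3)
river: ρ → (3,8,-1)
river: ρ → (-1,8,3)
closes: descent 1, river 6
min |a| on river = 1

1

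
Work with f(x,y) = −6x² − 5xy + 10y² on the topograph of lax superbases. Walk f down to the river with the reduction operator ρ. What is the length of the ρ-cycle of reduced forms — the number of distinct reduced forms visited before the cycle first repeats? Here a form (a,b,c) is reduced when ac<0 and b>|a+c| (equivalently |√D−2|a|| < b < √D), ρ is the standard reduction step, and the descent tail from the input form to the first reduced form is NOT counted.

D = 265, ⌊√D⌋ = 16
descent: ρ → (10,5,-6)  [lands on river]
river: ρ → (-6,7,9)
river: ρ → (9,11,-4)
river: ρ → (-4,13,6)
river: ρ → (6,11,-6)
river: ρ → (-6,13,4)
river: ρ → (4,11,-9)
river: ρ → (-9,7,6)
river: ρ → (6,5,-10)
river: ρ → (-10,15,1)
river: ρ → (1,15,-10)
river: ρ → (-10,5,6)
river: ρ → (6,7,-9)
river: ρ → (-9,11,4)
river: ρ → (4,13,-6)
river: ρ → (-6,11,6)
river: ρ → (6,13,-4)
river: ρ → (-4,11,9)
river: ρ → (9,7,-6)
river: ρ → (-6,5,10)
river: ρ → (10,15,-1)
river: ρ → (-1,15,10)
ρ-cycle length = 22 (tail of 1 descent step not counted)

22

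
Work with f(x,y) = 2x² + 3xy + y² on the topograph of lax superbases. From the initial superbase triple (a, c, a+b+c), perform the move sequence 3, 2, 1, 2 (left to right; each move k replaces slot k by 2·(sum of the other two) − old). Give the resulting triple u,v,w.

start (2,1,6) = (f(1,0),f(0,1),f(1,1))
replace slot 3: 2·(2+1) − 6 = 0 → (2,1,0)
replace slot 2: 2·(2+0) − 1 = 3 → (2,3,0)
replace slot 1: 2·(3+0) − 2 = 4 → (4,3,0)
replace slot 2: 2·(4+0) − 3 = 5 → (4,5,0)

4,5,0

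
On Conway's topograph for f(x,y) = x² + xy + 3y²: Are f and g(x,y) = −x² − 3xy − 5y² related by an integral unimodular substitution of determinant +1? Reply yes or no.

D₁ = -11, D₂ = -11
f: reduced (well bottom): (1,1,3) with a≤c, −a<b≤a
g is negative-definite; reduce −g:
−g: translate: b→1 (≡3 mod 2), so (1,3,5)→(1,1,3)
−g: reduced (well bottom): (1,1,3) with a≤c, −a<b≤a
flip sign back: reduced form of g is (-1,-1,-3)
reduced forms (1, 1, 3) vs (-1, -1, -3) ⇒ inequivalent

no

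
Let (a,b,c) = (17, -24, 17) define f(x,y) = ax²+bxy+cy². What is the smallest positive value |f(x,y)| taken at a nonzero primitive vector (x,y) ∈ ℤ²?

translate: b→10 (≡-24 mod 34), so (17,-24,17)→(17,10,10)
flip: (17,10,10)→(10,-10,17)
translate: b→10 (≡-10 mod 20), so (10,-10,17)→(10,10,17)
reduced (well bottom): (10,10,17) with a≤c, −a<b≤a
well minimum = a = 10

10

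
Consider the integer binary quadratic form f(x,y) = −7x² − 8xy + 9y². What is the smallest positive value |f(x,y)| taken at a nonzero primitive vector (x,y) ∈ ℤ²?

descent: ρ → (9,8,-7)  [lands on river]
river: ρ → (-7,6,10)
river: ρ → (10,14,-3)
river: ρ → (-3,16,5)
river: ρ → (5,14,-6)
river: ρ → (-6,10,9)
closes: descent 1, river 6
min |a| on river = 3

3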